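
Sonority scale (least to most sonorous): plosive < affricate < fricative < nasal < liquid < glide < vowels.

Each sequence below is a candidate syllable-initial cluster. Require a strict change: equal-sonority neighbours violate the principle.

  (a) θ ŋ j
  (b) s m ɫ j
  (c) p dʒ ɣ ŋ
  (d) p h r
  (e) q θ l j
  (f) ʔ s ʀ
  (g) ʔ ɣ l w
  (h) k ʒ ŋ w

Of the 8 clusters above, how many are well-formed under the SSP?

(a) 3-4-6 → obeys
(b) 3-4-5-6 → obeys
(c) 1-2-3-4 → obeys
(d) 1-3-5 → obeys
(e) 1-3-5-6 → obeys
(f) 1-3-5 → obeys
(g) 1-3-5-6 → obeys
(h) 1-3-4-6 → obeys

8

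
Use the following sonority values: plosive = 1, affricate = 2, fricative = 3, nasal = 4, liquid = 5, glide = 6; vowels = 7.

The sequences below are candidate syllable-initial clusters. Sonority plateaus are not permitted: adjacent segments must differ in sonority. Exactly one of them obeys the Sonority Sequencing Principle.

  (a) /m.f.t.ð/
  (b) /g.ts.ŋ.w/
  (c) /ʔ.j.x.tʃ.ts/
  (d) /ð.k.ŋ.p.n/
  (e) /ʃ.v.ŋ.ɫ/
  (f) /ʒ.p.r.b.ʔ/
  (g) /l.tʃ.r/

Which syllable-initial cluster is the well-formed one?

b

(a) 4-3-1-3 → violates
(b) 1-2-4-6 → obeys
(c) 1-6-3-2-2 → violates
(d) 3-1-4-1-4 → violates
(e) 3-3-4-5 → violates
(f) 3-1-5-1-1 → violates
(g) 5-2-5 → violates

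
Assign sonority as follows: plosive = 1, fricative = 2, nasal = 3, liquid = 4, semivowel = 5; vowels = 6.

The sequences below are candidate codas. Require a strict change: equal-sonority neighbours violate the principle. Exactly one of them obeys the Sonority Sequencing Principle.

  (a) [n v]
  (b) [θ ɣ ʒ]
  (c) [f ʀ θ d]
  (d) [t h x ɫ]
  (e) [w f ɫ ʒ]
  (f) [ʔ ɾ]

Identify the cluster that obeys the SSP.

a

(a) sonority 3-2: well-formed.
(b) sonority 2-2-2: ill-formed.
(c) sonority 2-4-2-1: ill-formed.
(d) sonority 1-2-2-4: ill-formed.
(e) sonority 5-2-4-2: ill-formed.
(f) sonority 1-4: ill-formed.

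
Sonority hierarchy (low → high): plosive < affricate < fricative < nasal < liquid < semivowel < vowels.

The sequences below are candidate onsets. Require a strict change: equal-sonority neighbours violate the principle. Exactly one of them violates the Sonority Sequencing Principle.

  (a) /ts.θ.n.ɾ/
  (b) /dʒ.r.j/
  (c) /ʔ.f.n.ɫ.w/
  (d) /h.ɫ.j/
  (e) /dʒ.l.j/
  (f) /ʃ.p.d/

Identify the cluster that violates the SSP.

(a) /ts.θ.n.ɾ/: profile 2-3-4-5 — obeys.
(b) /dʒ.r.j/: profile 2-5-6 — obeys.
(c) /ʔ.f.n.ɫ.w/: profile 1-3-4-5-6 — obeys.
(d) /h.ɫ.j/: profile 3-5-6 — obeys.
(e) /dʒ.l.j/: profile 2-5-6 — obeys.
(f) /ʃ.p.d/: profile 3-1-1 — violates.

f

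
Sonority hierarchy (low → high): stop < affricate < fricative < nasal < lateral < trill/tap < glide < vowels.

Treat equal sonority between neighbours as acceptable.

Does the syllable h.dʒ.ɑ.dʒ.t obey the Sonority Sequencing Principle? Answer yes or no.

Onset: /h/ is a fricative (sonority 3), /dʒ/ is an affricate (sonority 2); then the nucleus /ɑ/ (sonority 8).
Onset profile 3-2-8 — does not rise throughout.
Coda: /dʒ/ is an affricate (sonority 2), /t/ is a stop (sonority 1).
Coda profile 8-2-1 — falls from the nucleus.

no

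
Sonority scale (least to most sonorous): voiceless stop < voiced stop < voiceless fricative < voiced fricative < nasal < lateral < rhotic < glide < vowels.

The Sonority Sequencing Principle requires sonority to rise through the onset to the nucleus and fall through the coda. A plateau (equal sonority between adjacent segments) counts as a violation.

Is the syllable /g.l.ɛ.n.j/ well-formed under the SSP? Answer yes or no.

Onset: /g/ is a voiced stop (sonority 2), /l/ is a lateral (sonority 6); then the nucleus /ɛ/ (sonority 9).
Onset profile 2-6-9 — rises to the nucleus.
Coda: /n/ is a nasal (sonority 5), /j/ is a glide (sonority 8).
Coda profile 9-5-8 — does not strictly fall throughout.

no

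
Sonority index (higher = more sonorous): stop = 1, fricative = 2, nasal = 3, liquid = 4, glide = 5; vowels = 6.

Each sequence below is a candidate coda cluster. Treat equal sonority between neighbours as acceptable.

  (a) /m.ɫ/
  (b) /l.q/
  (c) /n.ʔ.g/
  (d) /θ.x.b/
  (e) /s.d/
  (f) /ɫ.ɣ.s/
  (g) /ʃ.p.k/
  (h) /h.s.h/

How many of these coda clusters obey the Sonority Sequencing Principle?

7

(a) /m.ɫ/: profile 3-4 — violates.
(b) /l.q/: profile 4-1 — obeys.
(c) /n.ʔ.g/: profile 3-1-1 — obeys.
(d) /θ.x.b/: profile 2-2-1 — obeys.
(e) /s.d/: profile 2-1 — obeys.
(f) /ɫ.ɣ.s/: profile 4-2-2 — obeys.
(g) /ʃ.p.k/: profile 2-1-1 — obeys.
(h) /h.s.h/: profile 2-2-2 — obeys.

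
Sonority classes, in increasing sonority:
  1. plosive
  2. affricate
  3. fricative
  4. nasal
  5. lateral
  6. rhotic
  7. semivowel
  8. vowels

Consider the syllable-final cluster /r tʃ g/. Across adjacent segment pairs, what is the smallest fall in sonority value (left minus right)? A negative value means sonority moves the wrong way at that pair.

1

/r/ is a rhotic (sonority 6).
/tʃ/ is an affricate (sonority 2).
/g/ is a plosive (sonority 1).
/r/→/tʃ/: change +4.
/tʃ/→/g/: change +1.
Minimum = 1.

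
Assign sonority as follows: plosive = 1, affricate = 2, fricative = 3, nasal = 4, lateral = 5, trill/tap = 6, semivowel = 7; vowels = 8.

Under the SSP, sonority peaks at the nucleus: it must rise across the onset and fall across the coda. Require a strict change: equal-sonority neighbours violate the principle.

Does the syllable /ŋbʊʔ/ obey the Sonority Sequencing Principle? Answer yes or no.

Onset: /ŋ/ is a nasal (sonority 4), /b/ is a plosive (sonority 1); then the nucleus /ʊ/ (sonority 8).
Onset profile 4-1-8 — does not strictly rise throughout.
Coda: /ʔ/ is a plosive (sonority 1).
Coda profile 8-1 — falls from the nucleus.

no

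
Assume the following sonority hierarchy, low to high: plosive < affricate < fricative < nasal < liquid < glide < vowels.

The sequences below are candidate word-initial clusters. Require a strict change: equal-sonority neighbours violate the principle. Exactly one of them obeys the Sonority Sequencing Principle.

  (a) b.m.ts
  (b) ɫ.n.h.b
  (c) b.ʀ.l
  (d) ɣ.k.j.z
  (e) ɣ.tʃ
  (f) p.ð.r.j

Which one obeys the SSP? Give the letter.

f

(a) sonority 1-4-2: ill-formed.
(b) sonority 5-4-3-1: ill-formed.
(c) sonority 1-5-5: ill-formed.
(d) sonority 3-1-6-3: ill-formed.
(e) sonority 3-2: ill-formed.
(f) sonority 1-3-5-6: well-formed.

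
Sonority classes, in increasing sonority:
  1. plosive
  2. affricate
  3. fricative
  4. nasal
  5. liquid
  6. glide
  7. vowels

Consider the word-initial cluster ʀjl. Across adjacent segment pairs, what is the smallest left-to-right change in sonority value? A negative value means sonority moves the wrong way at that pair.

/ʀ/ is a liquid (sonority 5).
/j/ is a glide (sonority 6).
/l/ is a liquid (sonority 5).
/ʀ/→/j/: change +1.
/j/→/l/: change -1.
Minimum = -1.

-1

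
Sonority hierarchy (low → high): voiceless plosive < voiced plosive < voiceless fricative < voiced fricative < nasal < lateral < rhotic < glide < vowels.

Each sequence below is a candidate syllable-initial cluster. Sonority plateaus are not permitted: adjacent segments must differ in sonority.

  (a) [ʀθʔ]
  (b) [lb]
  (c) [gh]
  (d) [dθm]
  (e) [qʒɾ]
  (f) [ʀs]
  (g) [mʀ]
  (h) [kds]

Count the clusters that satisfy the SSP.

5

(a) [ʀθʔ]: profile 7-3-1 — violates.
(b) [lb]: profile 6-2 — violates.
(c) [gh]: profile 2-3 — obeys.
(d) [dθm]: profile 2-3-5 — obeys.
(e) [qʒɾ]: profile 1-4-7 — obeys.
(f) [ʀs]: profile 7-3 — violates.
(g) [mʀ]: profile 5-7 — obeys.
(h) [kds]: profile 1-2-3 — obeys.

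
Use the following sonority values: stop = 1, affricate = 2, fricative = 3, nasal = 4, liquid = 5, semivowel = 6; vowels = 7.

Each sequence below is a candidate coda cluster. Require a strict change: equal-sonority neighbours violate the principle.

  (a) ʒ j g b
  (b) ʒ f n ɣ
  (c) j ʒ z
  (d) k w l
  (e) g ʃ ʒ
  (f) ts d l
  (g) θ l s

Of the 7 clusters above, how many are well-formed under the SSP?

(a) 3-6-1-1 → violates
(b) 3-3-4-3 → violates
(c) 6-3-3 → violates
(d) 1-6-5 → violates
(e) 1-3-3 → violates
(f) 2-1-5 → violates
(g) 3-5-3 → violates

0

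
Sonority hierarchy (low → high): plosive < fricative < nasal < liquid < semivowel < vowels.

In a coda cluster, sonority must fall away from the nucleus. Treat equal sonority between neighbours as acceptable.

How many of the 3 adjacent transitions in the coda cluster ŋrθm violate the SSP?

2

/ŋ/ — nasal, sonority 3.
/r/ — liquid, sonority 4.
/θ/ — fricative, sonority 2.
/m/ — nasal, sonority 3.
/ŋ/→/r/: 3→4 (does not fall) — violation.
/r/→/θ/: 4→2 (falls) — ok.
/θ/→/m/: 2→3 (does not fall) — violation.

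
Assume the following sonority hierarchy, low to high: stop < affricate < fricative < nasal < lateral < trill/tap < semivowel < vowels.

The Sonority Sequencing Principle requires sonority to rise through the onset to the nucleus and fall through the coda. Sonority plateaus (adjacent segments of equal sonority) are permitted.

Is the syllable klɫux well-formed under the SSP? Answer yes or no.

yes

Onset: /k/ is a stop (sonority 1), /l/ is a lateral (sonority 5), /ɫ/ is a lateral (sonority 5); then the nucleus /u/ (sonority 8).
Onset profile 1-5-5-8 — rises to the nucleus.
Coda: /x/ is a fricative (sonority 3).
Coda profile 8-3 — falls from the nucleus.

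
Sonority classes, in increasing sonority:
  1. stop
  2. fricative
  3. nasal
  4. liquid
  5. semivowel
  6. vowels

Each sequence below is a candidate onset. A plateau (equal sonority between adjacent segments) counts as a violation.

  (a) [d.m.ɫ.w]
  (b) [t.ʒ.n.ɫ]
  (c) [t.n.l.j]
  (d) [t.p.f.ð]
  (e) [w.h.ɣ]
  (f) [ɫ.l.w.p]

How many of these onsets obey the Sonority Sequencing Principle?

(a) 1-3-4-5 → obeys
(b) 1-2-3-4 → obeys
(c) 1-3-4-5 → obeys
(d) 1-1-2-2 → violates
(e) 5-2-2 → violates
(f) 4-4-5-1 → violates

3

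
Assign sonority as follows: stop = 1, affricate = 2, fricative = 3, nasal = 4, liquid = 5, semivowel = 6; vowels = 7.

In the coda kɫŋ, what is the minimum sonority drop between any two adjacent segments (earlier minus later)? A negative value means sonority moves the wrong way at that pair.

-4

/k/: stop = 1.
/ɫ/: liquid = 5.
/ŋ/: nasal = 4.
/k/→/ɫ/: change -4.
/ɫ/→/ŋ/: change +1.
Minimum = -4.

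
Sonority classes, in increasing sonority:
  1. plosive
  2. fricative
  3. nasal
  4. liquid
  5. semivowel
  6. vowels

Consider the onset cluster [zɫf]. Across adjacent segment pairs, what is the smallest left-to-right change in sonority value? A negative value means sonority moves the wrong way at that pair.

-2

/z/: fricative = 2.
/ɫ/: liquid = 4.
/f/: fricative = 2.
/z/→/ɫ/: change +2.
/ɫ/→/f/: change -2.
Minimum = -2.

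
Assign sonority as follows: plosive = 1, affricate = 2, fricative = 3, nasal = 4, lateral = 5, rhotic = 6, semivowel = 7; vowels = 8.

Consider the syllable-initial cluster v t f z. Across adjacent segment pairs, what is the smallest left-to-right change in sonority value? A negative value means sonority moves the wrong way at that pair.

/v/ — fricative, sonority 3.
/t/ — plosive, sonority 1.
/f/ — fricative, sonority 3.
/z/ — fricative, sonority 3.
/v/→/t/: change -2.
/t/→/f/: change +2.
/f/→/z/: change +0.
Minimum = -2.

-2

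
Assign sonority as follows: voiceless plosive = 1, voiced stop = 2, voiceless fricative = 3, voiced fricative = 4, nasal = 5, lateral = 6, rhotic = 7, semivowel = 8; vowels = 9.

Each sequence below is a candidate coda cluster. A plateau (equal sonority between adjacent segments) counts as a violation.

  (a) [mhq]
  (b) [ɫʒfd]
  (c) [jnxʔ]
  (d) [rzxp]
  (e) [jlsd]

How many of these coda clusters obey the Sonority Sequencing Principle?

(a) sonority 5-3-1: well-formed.
(b) sonority 6-4-3-2: well-formed.
(c) sonority 8-5-3-1: well-formed.
(d) sonority 7-4-3-1: well-formed.
(e) sonority 8-6-3-2: well-formed.

5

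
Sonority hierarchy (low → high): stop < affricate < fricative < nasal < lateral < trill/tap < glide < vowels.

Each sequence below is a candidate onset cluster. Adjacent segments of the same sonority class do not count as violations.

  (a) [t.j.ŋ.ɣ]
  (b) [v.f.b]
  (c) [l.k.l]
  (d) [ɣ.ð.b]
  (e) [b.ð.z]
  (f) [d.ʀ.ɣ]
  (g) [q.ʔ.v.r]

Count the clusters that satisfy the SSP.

2

(a) 1-7-4-3 → violates
(b) 3-3-1 → violates
(c) 5-1-5 → violates
(d) 3-3-1 → violates
(e) 1-3-3 → obeys
(f) 1-6-3 → violates
(g) 1-1-3-6 → obeys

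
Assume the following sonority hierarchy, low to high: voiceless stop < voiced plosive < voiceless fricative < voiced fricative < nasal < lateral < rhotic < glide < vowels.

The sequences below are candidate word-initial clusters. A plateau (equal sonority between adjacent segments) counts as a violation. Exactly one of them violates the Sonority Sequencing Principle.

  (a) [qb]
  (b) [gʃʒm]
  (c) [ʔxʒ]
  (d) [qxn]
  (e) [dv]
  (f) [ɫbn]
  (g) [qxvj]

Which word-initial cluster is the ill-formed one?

f

(a) 1-2 → obeys
(b) 2-3-4-5 → obeys
(c) 1-3-4 → obeys
(d) 1-3-5 → obeys
(e) 2-4 → obeys
(f) 6-2-5 → violates
(g) 1-3-4-8 → obeys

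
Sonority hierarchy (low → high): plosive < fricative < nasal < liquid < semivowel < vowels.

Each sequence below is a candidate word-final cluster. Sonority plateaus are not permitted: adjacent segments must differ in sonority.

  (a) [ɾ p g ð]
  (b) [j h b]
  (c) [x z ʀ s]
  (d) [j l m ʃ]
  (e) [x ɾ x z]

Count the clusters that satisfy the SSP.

2

(a) 4-1-1-2 → violates
(b) 5-2-1 → obeys
(c) 2-2-4-2 → violates
(d) 5-4-3-2 → obeys
(e) 2-4-2-2 → violates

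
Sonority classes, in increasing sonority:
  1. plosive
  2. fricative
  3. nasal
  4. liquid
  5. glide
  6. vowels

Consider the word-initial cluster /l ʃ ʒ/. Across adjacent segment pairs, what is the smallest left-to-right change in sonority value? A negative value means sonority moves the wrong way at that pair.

/l/ is a liquid (sonority 4).
/ʃ/ is a fricative (sonority 2).
/ʒ/ is a fricative (sonority 2).
/l/→/ʃ/: change -2.
/ʃ/→/ʒ/: change +0.
Minimum = -2.

-2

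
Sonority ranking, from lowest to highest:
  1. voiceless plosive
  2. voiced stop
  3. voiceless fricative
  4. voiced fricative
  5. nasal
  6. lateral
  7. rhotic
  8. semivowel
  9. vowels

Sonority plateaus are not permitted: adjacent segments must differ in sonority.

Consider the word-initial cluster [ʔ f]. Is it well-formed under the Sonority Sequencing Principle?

yes

/ʔ/ — voiceless plosive, sonority 1.
/f/ — voiceless fricative, sonority 3.
The profile 1-3 strictly rises, so the word-initial cluster satisfies the SSP.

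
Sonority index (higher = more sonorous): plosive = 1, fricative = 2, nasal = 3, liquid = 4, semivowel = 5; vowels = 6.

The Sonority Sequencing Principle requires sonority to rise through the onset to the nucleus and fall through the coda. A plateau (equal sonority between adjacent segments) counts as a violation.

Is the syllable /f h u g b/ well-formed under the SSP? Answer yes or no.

Onset: /f/ is a fricative (sonority 2), /h/ is a fricative (sonority 2); then the nucleus /u/ (sonority 6).
Onset profile 2-2-6 — does not strictly rise throughout.
Coda: /g/ is a plosive (sonority 1), /b/ is a plosive (sonority 1).
Coda profile 6-1-1 — does not strictly fall throughout.

no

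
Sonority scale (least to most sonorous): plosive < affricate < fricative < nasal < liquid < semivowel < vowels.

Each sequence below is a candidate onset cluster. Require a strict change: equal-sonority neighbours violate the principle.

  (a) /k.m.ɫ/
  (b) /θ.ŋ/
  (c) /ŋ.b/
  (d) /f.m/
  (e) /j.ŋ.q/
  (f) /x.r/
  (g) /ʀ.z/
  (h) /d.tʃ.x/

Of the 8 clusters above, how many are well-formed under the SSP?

5

(a) sonority 1-4-5: well-formed.
(b) sonority 3-4: well-formed.
(c) sonority 4-1: ill-formed.
(d) sonority 3-4: well-formed.
(e) sonority 6-4-1: ill-formed.
(f) sonority 3-5: well-formed.
(g) sonority 5-3: ill-formed.
(h) sonority 1-2-3: well-formed.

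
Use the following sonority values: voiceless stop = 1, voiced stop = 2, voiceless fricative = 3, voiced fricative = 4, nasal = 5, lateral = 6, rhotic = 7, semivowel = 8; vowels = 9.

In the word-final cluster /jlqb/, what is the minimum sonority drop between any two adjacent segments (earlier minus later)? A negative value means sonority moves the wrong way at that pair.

-1

/j/ — semivowel, sonority 8.
/l/ — lateral, sonority 6.
/q/ — voiceless stop, sonority 1.
/b/ — voiced stop, sonority 2.
/j/→/l/: change +2.
/l/→/q/: change +5.
/q/→/b/: change -1.
Minimum = -1.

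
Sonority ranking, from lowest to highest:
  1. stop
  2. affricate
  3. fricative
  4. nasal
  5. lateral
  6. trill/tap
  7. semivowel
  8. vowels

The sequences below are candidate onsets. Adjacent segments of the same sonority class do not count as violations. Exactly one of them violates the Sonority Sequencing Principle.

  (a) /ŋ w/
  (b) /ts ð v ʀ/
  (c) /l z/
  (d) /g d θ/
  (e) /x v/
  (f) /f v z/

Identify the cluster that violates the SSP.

(a) 4-7 → obeys
(b) 2-3-3-6 → obeys
(c) 5-3 → violates
(d) 1-1-3 → obeys
(e) 3-3 → obeys
(f) 3-3-3 → obeys

c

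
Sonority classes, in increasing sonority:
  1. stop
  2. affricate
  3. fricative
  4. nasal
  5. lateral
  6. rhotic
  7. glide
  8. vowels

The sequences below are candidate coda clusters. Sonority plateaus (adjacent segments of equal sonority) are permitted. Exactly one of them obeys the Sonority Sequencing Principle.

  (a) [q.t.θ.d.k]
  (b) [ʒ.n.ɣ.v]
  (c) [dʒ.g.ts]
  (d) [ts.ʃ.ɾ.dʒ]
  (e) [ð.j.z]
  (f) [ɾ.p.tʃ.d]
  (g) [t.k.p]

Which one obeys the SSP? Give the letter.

g

(a) [q.t.θ.d.k]: profile 1-1-3-1-1 — violates.
(b) [ʒ.n.ɣ.v]: profile 3-4-3-3 — violates.
(c) [dʒ.g.ts]: profile 2-1-2 — violates.
(d) [ts.ʃ.ɾ.dʒ]: profile 2-3-6-2 — violates.
(e) [ð.j.z]: profile 3-7-3 — violates.
(f) [ɾ.p.tʃ.d]: profile 6-1-2-1 — violates.
(g) [t.k.p]: profile 1-1-1 — obeys.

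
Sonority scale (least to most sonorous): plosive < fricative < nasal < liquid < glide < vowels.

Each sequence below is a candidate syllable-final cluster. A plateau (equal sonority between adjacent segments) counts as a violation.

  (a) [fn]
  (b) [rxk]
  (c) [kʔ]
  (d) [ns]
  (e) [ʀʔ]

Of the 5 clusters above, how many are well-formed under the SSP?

(a) sonority 2-3: ill-formed.
(b) sonority 4-2-1: well-formed.
(c) sonority 1-1: ill-formed.
(d) sonority 3-2: well-formed.
(e) sonority 4-1: well-formed.

3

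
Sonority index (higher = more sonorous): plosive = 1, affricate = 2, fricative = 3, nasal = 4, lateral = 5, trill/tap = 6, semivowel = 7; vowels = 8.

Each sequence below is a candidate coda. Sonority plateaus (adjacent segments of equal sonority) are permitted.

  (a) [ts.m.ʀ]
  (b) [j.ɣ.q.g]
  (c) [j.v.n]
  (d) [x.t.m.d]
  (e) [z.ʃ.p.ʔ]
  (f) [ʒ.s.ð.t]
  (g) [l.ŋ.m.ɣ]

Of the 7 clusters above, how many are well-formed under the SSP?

4

(a) 2-4-6 → violates
(b) 7-3-1-1 → obeys
(c) 7-3-4 → violates
(d) 3-1-4-1 → violates
(e) 3-3-1-1 → obeys
(f) 3-3-3-1 → obeys
(g) 5-4-4-3 → obeys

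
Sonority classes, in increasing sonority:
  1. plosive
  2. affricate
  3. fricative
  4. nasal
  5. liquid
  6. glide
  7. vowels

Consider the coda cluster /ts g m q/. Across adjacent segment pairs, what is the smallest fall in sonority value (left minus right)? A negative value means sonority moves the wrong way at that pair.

/ts/ is an affricate (sonority 2).
/g/ is a plosive (sonority 1).
/m/ is a nasal (sonority 4).
/q/ is a plosive (sonority 1).
/ts/→/g/: change +1.
/g/→/m/: change -3.
/m/→/q/: change +3.
Minimum = -3.

-3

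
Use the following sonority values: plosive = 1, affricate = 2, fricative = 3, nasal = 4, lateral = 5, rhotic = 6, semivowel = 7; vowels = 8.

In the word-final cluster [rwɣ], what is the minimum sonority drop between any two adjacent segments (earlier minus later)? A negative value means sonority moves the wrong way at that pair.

/r/ is a rhotic (sonority 6).
/w/ is a semivowel (sonority 7).
/ɣ/ is a fricative (sonority 3).
/r/→/w/: change -1.
/w/→/ɣ/: change +4.
Minimum = -1.

-1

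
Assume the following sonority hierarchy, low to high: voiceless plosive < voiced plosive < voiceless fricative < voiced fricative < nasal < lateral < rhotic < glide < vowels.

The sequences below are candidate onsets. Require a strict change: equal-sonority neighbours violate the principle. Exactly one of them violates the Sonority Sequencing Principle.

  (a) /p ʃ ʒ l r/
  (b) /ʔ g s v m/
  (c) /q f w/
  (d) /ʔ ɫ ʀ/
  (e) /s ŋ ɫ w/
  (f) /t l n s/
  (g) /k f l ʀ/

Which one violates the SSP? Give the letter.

f

(a) 1-3-4-6-7 → obeys
(b) 1-2-3-4-5 → obeys
(c) 1-3-8 → obeys
(d) 1-6-7 → obeys
(e) 3-5-6-8 → obeys
(f) 1-6-5-3 → violates
(g) 1-3-6-7 → obeys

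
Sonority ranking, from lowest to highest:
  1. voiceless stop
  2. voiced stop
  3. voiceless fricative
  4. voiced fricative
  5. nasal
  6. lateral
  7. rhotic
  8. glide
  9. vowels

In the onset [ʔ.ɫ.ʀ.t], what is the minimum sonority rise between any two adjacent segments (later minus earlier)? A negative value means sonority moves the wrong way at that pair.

-6

/ʔ/ is a voiceless stop (sonority 1).
/ɫ/ is a lateral (sonority 6).
/ʀ/ is a rhotic (sonority 7).
/t/ is a voiceless stop (sonority 1).
/ʔ/→/ɫ/: change +5.
/ɫ/→/ʀ/: change +1.
/ʀ/→/t/: change -6.
Minimum = -6.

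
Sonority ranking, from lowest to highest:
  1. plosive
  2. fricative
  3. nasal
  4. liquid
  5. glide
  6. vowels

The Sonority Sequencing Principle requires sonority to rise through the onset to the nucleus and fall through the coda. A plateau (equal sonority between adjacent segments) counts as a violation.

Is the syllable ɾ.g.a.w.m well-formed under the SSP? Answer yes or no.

no

Onset: /ɾ/ is a liquid (sonority 4), /g/ is a plosive (sonority 1); then the nucleus /a/ (sonority 6).
Onset profile 4-1-6 — does not strictly rise throughout.
Coda: /w/ is a glide (sonority 5), /m/ is a nasal (sonority 3).
Coda profile 6-5-3 — falls from the nucleus.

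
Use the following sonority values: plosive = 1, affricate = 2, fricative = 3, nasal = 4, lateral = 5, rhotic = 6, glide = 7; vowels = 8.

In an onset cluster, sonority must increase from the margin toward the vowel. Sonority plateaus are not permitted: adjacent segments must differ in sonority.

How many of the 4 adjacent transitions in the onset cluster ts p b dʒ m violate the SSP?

2

/ts/: affricate = 2.
/p/: plosive = 1.
/b/: plosive = 1.
/dʒ/: affricate = 2.
/m/: nasal = 4.
/ts/→/p/: 2→1 (does not rise) — violation.
/p/→/b/: 1→1 (plateau) — violation.
/b/→/dʒ/: 1→2 (rises) — ok.
/dʒ/→/m/: 2→4 (rises) — ok.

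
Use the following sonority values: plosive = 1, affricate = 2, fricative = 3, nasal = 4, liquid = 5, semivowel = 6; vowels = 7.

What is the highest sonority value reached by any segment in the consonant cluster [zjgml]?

/z/ is a fricative (sonority 3).
/j/ is a semivowel (sonority 6).
/g/ is a plosive (sonority 1).
/m/ is a nasal (sonority 4).
/l/ is a liquid (sonority 5).
The maximum is 6.

6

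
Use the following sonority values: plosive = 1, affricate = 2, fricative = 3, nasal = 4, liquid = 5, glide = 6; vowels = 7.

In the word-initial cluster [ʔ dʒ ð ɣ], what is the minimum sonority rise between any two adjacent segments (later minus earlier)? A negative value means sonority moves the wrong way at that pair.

/ʔ/: plosive = 1.
/dʒ/: affricate = 2.
/ð/: fricative = 3.
/ɣ/: fricative = 3.
/ʔ/→/dʒ/: change +1.
/dʒ/→/ð/: change +1.
/ð/→/ɣ/: change +0.
Minimum = 0.

0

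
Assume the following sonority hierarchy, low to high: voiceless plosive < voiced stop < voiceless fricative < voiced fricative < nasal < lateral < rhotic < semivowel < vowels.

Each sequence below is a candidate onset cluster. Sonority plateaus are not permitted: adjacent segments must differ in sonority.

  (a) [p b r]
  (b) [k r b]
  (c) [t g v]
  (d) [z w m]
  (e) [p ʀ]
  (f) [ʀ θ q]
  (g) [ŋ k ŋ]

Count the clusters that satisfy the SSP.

(a) sonority 1-2-7: well-formed.
(b) sonority 1-7-2: ill-formed.
(c) sonority 1-2-4: well-formed.
(d) sonority 4-8-5: ill-formed.
(e) sonority 1-7: well-formed.
(f) sonority 7-3-1: ill-formed.
(g) sonority 5-1-5: ill-formed.

3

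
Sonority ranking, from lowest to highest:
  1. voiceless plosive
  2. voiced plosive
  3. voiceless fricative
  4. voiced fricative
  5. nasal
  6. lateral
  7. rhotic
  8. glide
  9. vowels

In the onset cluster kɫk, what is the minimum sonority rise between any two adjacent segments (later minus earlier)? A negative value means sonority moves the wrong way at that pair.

/k/ is a voiceless plosive (sonority 1).
/ɫ/ is a lateral (sonority 6).
/k/ is a voiceless plosive (sonority 1).
/k/→/ɫ/: change +5.
/ɫ/→/k/: change -5.
Minimum = -5.

-5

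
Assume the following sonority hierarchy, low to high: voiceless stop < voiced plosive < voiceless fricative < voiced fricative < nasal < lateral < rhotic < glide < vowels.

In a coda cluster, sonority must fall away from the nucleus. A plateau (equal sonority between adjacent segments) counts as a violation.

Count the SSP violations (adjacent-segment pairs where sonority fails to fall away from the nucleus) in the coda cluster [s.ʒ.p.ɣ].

2

/s/ is a voiceless fricative (sonority 3).
/ʒ/ is a voiced fricative (sonority 4).
/p/ is a voiceless stop (sonority 1).
/ɣ/ is a voiced fricative (sonority 4).
/s/→/ʒ/: 3→4 (does not fall) — violation.
/ʒ/→/p/: 4→1 (falls) — ok.
/p/→/ɣ/: 1→4 (does not fall) — violation.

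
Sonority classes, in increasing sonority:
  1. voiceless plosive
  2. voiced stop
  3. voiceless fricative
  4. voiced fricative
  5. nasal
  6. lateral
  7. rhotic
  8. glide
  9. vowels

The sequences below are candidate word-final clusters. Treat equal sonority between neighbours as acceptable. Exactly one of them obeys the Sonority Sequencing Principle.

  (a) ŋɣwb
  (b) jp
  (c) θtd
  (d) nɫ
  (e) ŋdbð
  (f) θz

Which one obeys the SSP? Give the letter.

b

(a) sonority 5-4-8-2: ill-formed.
(b) sonority 8-1: well-formed.
(c) sonority 3-1-2: ill-formed.
(d) sonority 5-6: ill-formed.
(e) sonority 5-2-2-4: ill-formed.
(f) sonority 3-4: ill-formed.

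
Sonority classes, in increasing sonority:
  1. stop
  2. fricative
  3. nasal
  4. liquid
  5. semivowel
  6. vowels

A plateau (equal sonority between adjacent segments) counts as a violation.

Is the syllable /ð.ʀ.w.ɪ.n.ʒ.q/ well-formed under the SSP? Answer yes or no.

yes

Onset: /ð/ is a fricative (sonority 2), /ʀ/ is a liquid (sonority 4), /w/ is a semivowel (sonority 5); then the nucleus /ɪ/ (sonority 6).
Onset profile 2-4-5-6 — rises to the nucleus.
Coda: /n/ is a nasal (sonority 3), /ʒ/ is a fricative (sonority 2), /q/ is a stop (sonority 1).
Coda profile 6-3-2-1 — falls from the nucleus.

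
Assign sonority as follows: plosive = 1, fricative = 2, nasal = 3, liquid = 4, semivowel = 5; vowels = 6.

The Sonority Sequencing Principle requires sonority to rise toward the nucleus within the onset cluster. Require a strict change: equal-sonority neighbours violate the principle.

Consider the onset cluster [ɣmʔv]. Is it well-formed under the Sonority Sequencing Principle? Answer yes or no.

no

/ɣ/: fricative = 2.
/m/: nasal = 3.
/ʔ/: plosive = 1.
/v/: fricative = 2.
The profile is 2-3-1-2. Between /m/ (3) and /ʔ/ (1) sonority does not rise, so the cluster violates the SSP.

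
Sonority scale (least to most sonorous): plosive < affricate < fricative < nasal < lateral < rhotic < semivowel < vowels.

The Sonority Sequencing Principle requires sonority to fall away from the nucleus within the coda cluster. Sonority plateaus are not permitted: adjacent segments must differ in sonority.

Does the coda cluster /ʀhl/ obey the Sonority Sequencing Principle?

no

/ʀ/: rhotic = 6.
/h/: fricative = 3.
/l/: lateral = 5.
The profile is 6-3-5. Between /h/ (3) and /l/ (5) sonority does not fall, so the cluster violates the SSP.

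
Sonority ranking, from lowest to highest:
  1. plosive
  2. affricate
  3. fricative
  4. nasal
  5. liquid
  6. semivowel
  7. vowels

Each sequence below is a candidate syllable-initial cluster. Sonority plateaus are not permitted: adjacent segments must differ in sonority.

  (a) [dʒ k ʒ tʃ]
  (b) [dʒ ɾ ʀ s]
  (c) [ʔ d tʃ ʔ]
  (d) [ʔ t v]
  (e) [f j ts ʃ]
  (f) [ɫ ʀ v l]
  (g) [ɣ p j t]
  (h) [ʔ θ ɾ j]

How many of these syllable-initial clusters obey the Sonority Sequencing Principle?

1

(a) 2-1-3-2 → violates
(b) 2-5-5-3 → violates
(c) 1-1-2-1 → violates
(d) 1-1-3 → violates
(e) 3-6-2-3 → violates
(f) 5-5-3-5 → violates
(g) 3-1-6-1 → violates
(h) 1-3-5-6 → obeys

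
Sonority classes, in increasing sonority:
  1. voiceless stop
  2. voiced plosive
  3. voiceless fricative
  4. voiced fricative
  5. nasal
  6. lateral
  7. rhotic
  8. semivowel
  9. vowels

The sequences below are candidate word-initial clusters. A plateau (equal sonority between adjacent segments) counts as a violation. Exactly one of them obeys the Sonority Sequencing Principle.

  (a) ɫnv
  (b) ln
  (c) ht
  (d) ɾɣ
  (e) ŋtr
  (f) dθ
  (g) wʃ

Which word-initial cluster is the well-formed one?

(a) ɫnv: profile 6-5-4 — violates.
(b) ln: profile 6-5 — violates.
(c) ht: profile 3-1 — violates.
(d) ɾɣ: profile 7-4 — violates.
(e) ŋtr: profile 5-1-7 — violates.
(f) dθ: profile 2-3 — obeys.
(g) wʃ: profile 8-3 — violates.

f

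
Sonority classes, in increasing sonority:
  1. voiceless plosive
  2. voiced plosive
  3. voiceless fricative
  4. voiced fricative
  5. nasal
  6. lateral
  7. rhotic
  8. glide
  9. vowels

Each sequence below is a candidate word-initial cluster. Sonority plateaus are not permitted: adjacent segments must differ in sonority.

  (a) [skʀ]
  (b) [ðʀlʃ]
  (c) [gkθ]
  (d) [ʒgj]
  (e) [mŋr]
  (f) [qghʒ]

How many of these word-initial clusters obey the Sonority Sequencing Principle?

(a) sonority 3-1-7: ill-formed.
(b) sonority 4-7-6-3: ill-formed.
(c) sonority 2-1-3: ill-formed.
(d) sonority 4-2-8: ill-formed.
(e) sonority 5-5-7: ill-formed.
(f) sonority 1-2-3-4: well-formed.

1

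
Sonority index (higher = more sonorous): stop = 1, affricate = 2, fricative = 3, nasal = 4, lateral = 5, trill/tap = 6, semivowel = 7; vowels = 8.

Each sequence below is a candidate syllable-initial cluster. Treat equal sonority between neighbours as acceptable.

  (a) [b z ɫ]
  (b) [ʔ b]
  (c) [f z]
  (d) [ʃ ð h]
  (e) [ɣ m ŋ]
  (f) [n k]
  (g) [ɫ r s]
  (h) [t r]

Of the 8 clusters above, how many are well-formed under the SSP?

(a) sonority 1-3-5: well-formed.
(b) sonority 1-1: well-formed.
(c) sonority 3-3: well-formed.
(d) sonority 3-3-3: well-formed.
(e) sonority 3-4-4: well-formed.
(f) sonority 4-1: ill-formed.
(g) sonority 5-6-3: ill-formed.
(h) sonority 1-6: well-formed.

6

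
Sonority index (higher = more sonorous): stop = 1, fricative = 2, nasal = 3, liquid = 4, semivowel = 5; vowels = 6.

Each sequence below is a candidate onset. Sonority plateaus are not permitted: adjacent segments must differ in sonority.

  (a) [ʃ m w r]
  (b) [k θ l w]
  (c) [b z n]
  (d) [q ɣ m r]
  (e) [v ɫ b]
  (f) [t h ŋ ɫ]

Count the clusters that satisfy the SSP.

4

(a) sonority 2-3-5-4: ill-formed.
(b) sonority 1-2-4-5: well-formed.
(c) sonority 1-2-3: well-formed.
(d) sonority 1-2-3-4: well-formed.
(e) sonority 2-4-1: ill-formed.
(f) sonority 1-2-3-4: well-formed.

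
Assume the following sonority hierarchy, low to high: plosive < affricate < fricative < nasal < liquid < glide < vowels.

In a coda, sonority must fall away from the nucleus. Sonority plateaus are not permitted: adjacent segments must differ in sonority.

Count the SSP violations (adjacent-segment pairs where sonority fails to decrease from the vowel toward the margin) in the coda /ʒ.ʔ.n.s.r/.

2

/ʒ/ is a fricative (sonority 3).
/ʔ/ is a plosive (sonority 1).
/n/ is a nasal (sonority 4).
/s/ is a fricative (sonority 3).
/r/ is a liquid (sonority 5).
/ʒ/→/ʔ/: 3→1 (falls) — ok.
/ʔ/→/n/: 1→4 (does not fall) — violation.
/n/→/s/: 4→3 (falls) — ok.
/s/→/r/: 3→5 (does not fall) — violation.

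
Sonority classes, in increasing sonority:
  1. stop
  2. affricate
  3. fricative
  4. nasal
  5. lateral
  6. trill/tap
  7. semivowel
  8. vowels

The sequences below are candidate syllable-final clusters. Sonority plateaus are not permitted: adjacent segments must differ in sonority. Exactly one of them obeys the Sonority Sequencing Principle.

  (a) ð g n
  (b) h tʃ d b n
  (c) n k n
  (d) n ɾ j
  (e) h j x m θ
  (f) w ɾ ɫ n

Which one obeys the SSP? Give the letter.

f

(a) 3-1-4 → violates
(b) 3-2-1-1-4 → violates
(c) 4-1-4 → violates
(d) 4-6-7 → violates
(e) 3-7-3-4-3 → violates
(f) 7-6-5-4 → obeys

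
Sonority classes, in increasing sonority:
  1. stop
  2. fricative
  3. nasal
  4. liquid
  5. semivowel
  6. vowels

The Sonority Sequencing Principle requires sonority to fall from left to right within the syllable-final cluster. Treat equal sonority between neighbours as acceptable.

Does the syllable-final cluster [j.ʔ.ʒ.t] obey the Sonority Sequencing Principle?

/j/ is a semivowel (sonority 5).
/ʔ/ is a stop (sonority 1).
/ʒ/ is a fricative (sonority 2).
/t/ is a stop (sonority 1).
The profile is 5-1-2-1. Between /ʔ/ (1) and /ʒ/ (2) sonority does not fall, so the cluster violates the SSP.

no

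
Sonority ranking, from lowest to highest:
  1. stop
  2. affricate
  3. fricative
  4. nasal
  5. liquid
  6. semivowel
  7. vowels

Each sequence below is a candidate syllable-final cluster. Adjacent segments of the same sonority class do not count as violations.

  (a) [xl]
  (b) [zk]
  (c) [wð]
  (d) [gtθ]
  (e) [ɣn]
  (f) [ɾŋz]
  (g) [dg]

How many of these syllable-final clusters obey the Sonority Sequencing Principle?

(a) sonority 3-5: ill-formed.
(b) sonority 3-1: well-formed.
(c) sonority 6-3: well-formed.
(d) sonority 1-1-3: ill-formed.
(e) sonority 3-4: ill-formed.
(f) sonority 5-4-3: well-formed.
(g) sonority 1-1: well-formed.

4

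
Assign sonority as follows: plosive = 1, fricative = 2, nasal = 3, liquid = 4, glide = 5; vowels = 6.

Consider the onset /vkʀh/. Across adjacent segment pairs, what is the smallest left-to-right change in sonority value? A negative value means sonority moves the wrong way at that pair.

-2

/v/ — fricative, sonority 2.
/k/ — plosive, sonority 1.
/ʀ/ — liquid, sonority 4.
/h/ — fricative, sonority 2.
/v/→/k/: change -1.
/k/→/ʀ/: change +3.
/ʀ/→/h/: change -2.
Minimum = -2.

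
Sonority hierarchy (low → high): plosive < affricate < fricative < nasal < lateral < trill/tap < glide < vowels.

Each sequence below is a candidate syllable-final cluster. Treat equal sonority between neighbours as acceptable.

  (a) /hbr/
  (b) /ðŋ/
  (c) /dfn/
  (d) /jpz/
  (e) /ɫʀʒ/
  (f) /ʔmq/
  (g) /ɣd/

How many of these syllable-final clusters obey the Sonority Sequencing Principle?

(a) /hbr/: profile 3-1-6 — violates.
(b) /ðŋ/: profile 3-4 — violates.
(c) /dfn/: profile 1-3-4 — violates.
(d) /jpz/: profile 7-1-3 — violates.
(e) /ɫʀʒ/: profile 5-6-3 — violates.
(f) /ʔmq/: profile 1-4-1 — violates.
(g) /ɣd/: profile 3-1 — obeys.

1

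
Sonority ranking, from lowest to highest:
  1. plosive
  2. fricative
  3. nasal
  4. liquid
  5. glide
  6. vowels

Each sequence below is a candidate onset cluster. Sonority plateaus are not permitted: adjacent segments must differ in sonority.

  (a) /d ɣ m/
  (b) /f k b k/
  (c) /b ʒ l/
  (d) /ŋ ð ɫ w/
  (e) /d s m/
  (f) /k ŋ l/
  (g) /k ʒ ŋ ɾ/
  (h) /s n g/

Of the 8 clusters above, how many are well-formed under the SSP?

(a) 1-2-3 → obeys
(b) 2-1-1-1 → violates
(c) 1-2-4 → obeys
(d) 3-2-4-5 → violates
(e) 1-2-3 → obeys
(f) 1-3-4 → obeys
(g) 1-2-3-4 → obeys
(h) 2-3-1 → violates

5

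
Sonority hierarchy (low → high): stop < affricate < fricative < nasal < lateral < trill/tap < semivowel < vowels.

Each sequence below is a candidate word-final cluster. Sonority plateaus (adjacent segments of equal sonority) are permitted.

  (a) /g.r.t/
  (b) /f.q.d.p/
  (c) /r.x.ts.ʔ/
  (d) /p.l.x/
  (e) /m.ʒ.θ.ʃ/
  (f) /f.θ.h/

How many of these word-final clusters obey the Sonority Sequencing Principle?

4

(a) sonority 1-6-1: ill-formed.
(b) sonority 3-1-1-1: well-formed.
(c) sonority 6-3-2-1: well-formed.
(d) sonority 1-5-3: ill-formed.
(e) sonority 4-3-3-3: well-formed.
(f) sonority 3-3-3: well-formed.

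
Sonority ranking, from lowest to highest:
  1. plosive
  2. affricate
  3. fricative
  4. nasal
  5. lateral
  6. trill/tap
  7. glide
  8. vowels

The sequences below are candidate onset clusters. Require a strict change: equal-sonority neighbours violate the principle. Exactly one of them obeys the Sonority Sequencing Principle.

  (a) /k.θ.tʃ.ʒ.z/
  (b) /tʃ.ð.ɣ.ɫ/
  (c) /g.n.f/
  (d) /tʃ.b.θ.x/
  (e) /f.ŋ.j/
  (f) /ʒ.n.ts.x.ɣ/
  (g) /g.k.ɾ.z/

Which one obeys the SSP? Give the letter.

e

(a) sonority 1-3-2-3-3: ill-formed.
(b) sonority 2-3-3-5: ill-formed.
(c) sonority 1-4-3: ill-formed.
(d) sonority 2-1-3-3: ill-formed.
(e) sonority 3-4-7: well-formed.
(f) sonority 3-4-2-3-3: ill-formed.
(g) sonority 1-1-6-3: ill-formed.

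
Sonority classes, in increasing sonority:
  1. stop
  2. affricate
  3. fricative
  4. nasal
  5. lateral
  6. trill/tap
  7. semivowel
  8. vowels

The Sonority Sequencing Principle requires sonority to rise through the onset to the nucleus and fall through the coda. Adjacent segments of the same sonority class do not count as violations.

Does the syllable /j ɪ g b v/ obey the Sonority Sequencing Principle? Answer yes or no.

Onset: /j/ is a semivowel (sonority 7); then the nucleus /ɪ/ (sonority 8).
Onset profile 7-8 — rises to the nucleus.
Coda: /g/ is a stop (sonority 1), /b/ is a stop (sonority 1), /v/ is a fricative (sonority 3).
Coda profile 8-1-1-3 — does not fall throughout.

no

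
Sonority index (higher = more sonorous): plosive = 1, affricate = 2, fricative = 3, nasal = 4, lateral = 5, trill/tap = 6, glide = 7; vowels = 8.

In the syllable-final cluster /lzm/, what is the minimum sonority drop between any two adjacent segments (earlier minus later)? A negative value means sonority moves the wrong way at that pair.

-1

/l/ is a lateral (sonority 5).
/z/ is a fricative (sonority 3).
/m/ is a nasal (sonority 4).
/l/→/z/: change +2.
/z/→/m/: change -1.
Minimum = -1.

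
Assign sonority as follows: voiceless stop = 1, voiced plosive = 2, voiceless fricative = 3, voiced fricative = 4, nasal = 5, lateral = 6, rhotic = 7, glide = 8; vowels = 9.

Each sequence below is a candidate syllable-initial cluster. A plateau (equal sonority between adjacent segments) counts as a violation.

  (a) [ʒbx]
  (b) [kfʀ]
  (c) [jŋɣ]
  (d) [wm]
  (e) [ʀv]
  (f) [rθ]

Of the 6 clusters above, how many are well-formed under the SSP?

1

(a) [ʒbx]: profile 4-2-3 — violates.
(b) [kfʀ]: profile 1-3-7 — obeys.
(c) [jŋɣ]: profile 8-5-4 — violates.
(d) [wm]: profile 8-5 — violates.
(e) [ʀv]: profile 7-4 — violates.
(f) [rθ]: profile 7-3 — violates.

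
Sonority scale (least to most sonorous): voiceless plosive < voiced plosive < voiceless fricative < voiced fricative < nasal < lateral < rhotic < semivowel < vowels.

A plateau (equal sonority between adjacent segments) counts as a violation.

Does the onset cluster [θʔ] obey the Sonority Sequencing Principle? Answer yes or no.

/θ/ — voiceless fricative, sonority 3.
/ʔ/ — voiceless plosive, sonority 1.
The profile is 3-1. Between /θ/ (3) and /ʔ/ (1) sonority does not rise, so the cluster violates the SSP.

no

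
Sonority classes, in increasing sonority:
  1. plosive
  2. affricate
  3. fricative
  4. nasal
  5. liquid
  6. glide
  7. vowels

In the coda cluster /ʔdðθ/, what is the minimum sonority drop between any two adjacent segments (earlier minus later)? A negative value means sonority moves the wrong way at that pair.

/ʔ/ is a plosive (sonority 1).
/d/ is a plosive (sonority 1).
/ð/ is a fricative (sonority 3).
/θ/ is a fricative (sonority 3).
/ʔ/→/d/: change +0.
/d/→/ð/: change -2.
/ð/→/θ/: change +0.
Minimum = -2.

-2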